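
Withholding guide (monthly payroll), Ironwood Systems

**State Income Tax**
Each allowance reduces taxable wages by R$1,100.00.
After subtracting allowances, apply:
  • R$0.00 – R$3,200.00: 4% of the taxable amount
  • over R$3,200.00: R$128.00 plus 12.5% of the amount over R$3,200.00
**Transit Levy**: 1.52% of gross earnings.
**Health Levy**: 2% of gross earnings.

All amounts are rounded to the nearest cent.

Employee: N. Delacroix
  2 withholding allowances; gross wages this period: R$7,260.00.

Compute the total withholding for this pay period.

R$616.05

State Income Tax: taxable = R$7,260.00 − 2×R$1,100.00 = R$5,060.00
  R$128.00 + 12.5% × (R$5,060.00 − R$3,200.00) = R$128.00 + 12.5% × R$1,860.00 = R$360.50
Transit Levy: 1.52% × R$7,260.00 = R$110.35
Health Levy: 2% × R$7,260.00 = R$145.20
Total: R$360.50 + R$110.35 + R$145.20 = R$616.05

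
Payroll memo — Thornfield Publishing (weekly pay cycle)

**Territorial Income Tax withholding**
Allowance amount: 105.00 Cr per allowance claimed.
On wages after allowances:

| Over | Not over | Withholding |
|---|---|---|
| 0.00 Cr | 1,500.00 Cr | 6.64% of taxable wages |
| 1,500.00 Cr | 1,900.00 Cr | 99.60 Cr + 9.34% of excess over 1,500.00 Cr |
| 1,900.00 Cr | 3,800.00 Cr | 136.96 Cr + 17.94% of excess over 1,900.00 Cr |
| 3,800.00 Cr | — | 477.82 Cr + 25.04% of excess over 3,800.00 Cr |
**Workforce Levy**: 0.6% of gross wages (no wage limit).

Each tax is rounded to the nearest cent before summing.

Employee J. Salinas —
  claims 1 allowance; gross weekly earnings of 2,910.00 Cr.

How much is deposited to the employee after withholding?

2,593.22 Cr

Territorial Income Tax: taxable = 2,910.00 Cr − 1×105.00 Cr = 2,805.00 Cr
  136.96 Cr + 17.94% × (2,805.00 Cr − 1,900.00 Cr) = 136.96 Cr + 17.94% × 905.00 Cr = 299.32 Cr
Workforce Levy: 0.6% × 2,910.00 Cr = 17.46 Cr
Total withheld: 299.32 Cr + 17.46 Cr = 316.78 Cr
Net pay: 2,910.00 Cr − 316.78 Cr = 2,593.22 Cr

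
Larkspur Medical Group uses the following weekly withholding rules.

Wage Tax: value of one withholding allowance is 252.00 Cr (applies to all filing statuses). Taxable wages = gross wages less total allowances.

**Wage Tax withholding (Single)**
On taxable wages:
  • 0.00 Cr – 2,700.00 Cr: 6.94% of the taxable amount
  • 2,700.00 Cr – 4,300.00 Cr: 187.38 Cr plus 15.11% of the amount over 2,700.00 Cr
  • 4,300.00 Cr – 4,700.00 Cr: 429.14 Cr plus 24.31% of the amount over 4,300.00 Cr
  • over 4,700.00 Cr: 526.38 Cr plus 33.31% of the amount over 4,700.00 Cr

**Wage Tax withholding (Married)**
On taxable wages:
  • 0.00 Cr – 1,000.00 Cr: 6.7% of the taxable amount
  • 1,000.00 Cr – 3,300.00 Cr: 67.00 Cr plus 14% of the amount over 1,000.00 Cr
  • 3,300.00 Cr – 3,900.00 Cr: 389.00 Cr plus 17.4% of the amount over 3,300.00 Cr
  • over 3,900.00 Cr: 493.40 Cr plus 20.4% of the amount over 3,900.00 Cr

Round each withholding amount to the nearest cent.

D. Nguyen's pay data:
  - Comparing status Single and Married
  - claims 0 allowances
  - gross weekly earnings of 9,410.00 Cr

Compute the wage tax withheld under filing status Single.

2,095.28 Cr

Wage Tax (Single): taxable = 9,410.00 Cr
  526.38 Cr + 33.31% × (9,410.00 Cr − 4,700.00 Cr) = 526.38 Cr + 33.31% × 4,710.00 Cr = 2,095.28 Cr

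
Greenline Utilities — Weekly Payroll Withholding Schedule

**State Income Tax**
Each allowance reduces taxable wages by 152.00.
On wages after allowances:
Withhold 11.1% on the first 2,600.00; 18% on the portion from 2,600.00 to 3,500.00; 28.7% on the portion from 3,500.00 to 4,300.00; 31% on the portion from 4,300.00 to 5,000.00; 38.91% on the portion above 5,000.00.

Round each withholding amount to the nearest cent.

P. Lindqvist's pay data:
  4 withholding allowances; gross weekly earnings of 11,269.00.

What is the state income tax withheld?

3,099.90

State Income Tax: taxable = 11,269.00 − 4×152.00 = 10,661.00
  897.20 + 38.91% × (10,661.00 − 5,000.00) = 897.20 + 38.91% × 5,661.00 = 3,099.90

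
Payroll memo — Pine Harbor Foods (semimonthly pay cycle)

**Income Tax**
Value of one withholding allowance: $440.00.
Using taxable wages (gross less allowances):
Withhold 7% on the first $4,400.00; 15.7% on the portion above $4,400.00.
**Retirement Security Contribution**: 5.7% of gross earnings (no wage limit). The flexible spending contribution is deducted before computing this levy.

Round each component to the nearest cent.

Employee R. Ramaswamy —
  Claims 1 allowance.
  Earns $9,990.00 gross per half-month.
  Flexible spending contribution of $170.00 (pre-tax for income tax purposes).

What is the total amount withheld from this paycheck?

$1,649.60

Income Tax: taxable = $9,990.00 − $170.00 − 1×$440.00 = $9,380.00
  $308.00 + 15.7% × ($9,380.00 − $4,400.00) = $308.00 + 15.7% × $4,980.00 = $1,089.86
Retirement Security Contribution: 5.7% × $9,820.00 = $559.74
Total: $1,089.86 + $559.74 = $1,649.60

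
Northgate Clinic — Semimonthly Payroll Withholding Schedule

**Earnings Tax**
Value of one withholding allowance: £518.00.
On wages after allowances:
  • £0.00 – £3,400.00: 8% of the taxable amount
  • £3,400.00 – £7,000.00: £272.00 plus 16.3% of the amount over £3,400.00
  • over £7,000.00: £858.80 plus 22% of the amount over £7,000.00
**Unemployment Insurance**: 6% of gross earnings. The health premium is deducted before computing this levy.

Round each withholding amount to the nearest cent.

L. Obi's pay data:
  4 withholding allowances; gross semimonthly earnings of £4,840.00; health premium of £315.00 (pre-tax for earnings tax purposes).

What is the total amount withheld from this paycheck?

£467.74

Earnings Tax: taxable = £4,840.00 − £315.00 − 4×£518.00 = £2,453.00
  8% × £2,453.00 = £196.24
Unemployment Insurance: 6% × £4,525.00 = £271.50
Total: £196.24 + £271.50 = £467.74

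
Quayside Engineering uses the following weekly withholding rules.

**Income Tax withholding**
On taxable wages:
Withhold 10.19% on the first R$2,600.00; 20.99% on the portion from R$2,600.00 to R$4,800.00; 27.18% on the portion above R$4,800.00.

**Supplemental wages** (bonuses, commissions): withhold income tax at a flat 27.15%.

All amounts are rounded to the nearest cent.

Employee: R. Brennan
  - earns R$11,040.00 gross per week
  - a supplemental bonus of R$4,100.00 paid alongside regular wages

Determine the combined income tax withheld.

Income Tax: taxable = R$11,040.00
  R$726.72 + 27.18% × (R$11,040.00 − R$4,800.00) = R$726.72 + 27.18% × R$6,240.00 = R$2,422.75
Supplemental (27.15% flat on bonus): 27.15% × R$4,100.00 = R$1,113.15
Total income tax: R$2,422.75 + R$1,113.15 = R$3,535.90

R$3,535.90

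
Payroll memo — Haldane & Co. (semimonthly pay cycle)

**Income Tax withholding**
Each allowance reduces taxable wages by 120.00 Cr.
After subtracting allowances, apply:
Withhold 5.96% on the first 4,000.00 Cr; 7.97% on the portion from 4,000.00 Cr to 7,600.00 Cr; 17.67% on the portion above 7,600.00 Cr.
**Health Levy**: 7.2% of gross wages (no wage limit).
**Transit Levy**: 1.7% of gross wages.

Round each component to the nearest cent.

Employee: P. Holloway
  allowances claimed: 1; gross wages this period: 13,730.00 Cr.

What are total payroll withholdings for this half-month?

Income Tax: taxable = 13,730.00 Cr − 1×120.00 Cr = 13,610.00 Cr
  525.32 Cr + 17.67% × (13,610.00 Cr − 7,600.00 Cr) = 525.32 Cr + 17.67% × 6,010.00 Cr = 1,587.29 Cr
Health Levy: 7.2% × 13,730.00 Cr = 988.56 Cr
Transit Levy: 1.7% × 13,730.00 Cr = 233.41 Cr
Total: 1,587.29 Cr + 988.56 Cr + 233.41 Cr = 2,809.26 Cr

2,809.26 Cr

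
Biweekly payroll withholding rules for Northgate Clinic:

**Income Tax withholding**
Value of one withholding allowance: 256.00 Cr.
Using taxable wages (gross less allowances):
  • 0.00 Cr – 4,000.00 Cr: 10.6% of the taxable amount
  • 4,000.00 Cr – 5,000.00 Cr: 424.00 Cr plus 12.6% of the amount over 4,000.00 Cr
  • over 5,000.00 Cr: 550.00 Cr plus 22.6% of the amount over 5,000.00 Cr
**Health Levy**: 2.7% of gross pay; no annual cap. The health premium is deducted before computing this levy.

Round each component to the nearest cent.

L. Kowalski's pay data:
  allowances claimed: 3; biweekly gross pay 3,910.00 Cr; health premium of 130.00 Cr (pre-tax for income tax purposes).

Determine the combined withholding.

Income Tax: taxable = 3,910.00 Cr − 130.00 Cr − 3×256.00 Cr = 3,012.00 Cr
  10.6% × 3,012.00 Cr = 319.27 Cr
Health Levy: 2.7% × 3,780.00 Cr = 102.06 Cr
Total: 319.27 Cr + 102.06 Cr = 421.33 Cr

421.33 Cr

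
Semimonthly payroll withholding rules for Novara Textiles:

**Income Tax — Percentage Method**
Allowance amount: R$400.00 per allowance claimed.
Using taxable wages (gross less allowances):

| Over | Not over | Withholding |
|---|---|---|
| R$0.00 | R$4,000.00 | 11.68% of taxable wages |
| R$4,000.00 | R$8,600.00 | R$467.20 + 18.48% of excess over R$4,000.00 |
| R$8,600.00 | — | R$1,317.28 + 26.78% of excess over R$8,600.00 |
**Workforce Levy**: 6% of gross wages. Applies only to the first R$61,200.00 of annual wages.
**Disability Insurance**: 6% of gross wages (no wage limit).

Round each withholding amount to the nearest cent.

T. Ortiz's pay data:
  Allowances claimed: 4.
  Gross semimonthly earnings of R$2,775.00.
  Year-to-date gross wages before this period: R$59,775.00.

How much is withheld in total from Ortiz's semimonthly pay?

Income Tax: taxable = R$2,775.00 − 4×R$400.00 = R$1,175.00
  11.68% × R$1,175.00 = R$137.24
Workforce Levy: cap R$61,200.00 − YTD R$59,775.00 = R$1,425.00 subject; 6% × R$1,425.00 = R$85.50
Disability Insurance: 6% × R$2,775.00 = R$166.50
Total: R$137.24 + R$85.50 + R$166.50 = R$389.24

R$389.24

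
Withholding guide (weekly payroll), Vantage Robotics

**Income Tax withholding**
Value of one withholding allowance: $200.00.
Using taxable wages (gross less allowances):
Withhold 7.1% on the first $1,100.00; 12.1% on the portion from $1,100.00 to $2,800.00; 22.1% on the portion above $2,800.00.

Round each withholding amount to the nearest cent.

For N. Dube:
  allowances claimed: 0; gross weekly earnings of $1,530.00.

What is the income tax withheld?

Income Tax: taxable = $1,530.00
  $78.10 + 12.1% × ($1,530.00 − $1,100.00) = $78.10 + 12.1% × $430.00 = $130.13

$130.13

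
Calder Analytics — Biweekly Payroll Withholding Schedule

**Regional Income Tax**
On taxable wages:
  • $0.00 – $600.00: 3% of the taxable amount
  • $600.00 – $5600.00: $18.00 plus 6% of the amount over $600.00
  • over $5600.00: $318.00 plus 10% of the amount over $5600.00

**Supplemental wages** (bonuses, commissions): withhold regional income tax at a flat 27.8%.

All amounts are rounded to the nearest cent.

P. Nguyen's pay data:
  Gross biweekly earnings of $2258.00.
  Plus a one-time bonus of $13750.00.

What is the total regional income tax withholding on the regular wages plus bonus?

Regional Income Tax: taxable = $2258.00
  $18.00 + 6% × ($2258.00 − $600.00) = $18.00 + 6% × $1658.00 = $117.48
Supplemental (27.8% flat on bonus): 27.8% × $13750.00 = $3822.50
Total regional income tax: $117.48 + $3822.50 = $3939.98

$3939.98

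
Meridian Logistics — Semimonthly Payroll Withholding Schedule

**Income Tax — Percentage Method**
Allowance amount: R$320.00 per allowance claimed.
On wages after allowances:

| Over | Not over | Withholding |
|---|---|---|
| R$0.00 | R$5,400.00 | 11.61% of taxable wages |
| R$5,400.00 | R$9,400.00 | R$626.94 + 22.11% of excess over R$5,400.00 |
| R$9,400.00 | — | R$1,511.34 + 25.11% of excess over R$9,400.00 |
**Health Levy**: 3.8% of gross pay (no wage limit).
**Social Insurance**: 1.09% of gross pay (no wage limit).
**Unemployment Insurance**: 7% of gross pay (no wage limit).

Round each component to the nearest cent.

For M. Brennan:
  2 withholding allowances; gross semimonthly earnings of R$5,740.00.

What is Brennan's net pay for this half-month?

Income Tax: taxable = R$5,740.00 − 2×R$320.00 = R$5,100.00
  11.61% × R$5,100.00 = R$592.11
Health Levy: 3.8% × R$5,740.00 = R$218.12
Social Insurance: 1.09% × R$5,740.00 = R$62.57
Unemployment Insurance: 7% × R$5,740.00 = R$401.80
Total withheld: R$592.11 + R$218.12 + R$62.57 + R$401.80 = R$1,274.60
Net pay: R$5,740.00 − R$1,274.60 = R$4,465.40

R$4,465.40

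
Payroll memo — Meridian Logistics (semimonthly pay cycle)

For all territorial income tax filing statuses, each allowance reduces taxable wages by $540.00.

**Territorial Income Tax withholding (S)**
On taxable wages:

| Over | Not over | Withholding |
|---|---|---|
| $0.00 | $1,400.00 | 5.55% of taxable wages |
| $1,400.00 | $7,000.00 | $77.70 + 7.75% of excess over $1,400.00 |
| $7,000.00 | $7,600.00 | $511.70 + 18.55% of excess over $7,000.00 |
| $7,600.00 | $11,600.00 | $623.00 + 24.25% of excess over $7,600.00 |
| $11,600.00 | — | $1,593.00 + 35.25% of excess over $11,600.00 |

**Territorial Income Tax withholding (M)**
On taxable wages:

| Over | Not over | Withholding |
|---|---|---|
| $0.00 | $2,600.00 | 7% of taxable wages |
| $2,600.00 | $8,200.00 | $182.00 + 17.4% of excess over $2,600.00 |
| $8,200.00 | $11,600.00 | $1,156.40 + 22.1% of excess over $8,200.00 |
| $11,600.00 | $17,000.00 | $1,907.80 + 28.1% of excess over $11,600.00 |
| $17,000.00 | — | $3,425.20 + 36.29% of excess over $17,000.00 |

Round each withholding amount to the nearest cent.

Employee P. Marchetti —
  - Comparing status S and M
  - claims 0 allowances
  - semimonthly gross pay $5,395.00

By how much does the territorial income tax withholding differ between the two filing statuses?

$281.02

Territorial Income Tax (S): taxable = $5,395.00
  $77.70 + 7.75% × ($5,395.00 − $1,400.00) = $77.70 + 7.75% × $3,995.00 = $387.31
Territorial Income Tax (M): taxable = $5,395.00
  $182.00 + 17.4% × ($5,395.00 − $2,600.00) = $182.00 + 17.4% × $2,795.00 = $668.33
Difference: |$387.31 − $668.33| = $281.02 (higher under M)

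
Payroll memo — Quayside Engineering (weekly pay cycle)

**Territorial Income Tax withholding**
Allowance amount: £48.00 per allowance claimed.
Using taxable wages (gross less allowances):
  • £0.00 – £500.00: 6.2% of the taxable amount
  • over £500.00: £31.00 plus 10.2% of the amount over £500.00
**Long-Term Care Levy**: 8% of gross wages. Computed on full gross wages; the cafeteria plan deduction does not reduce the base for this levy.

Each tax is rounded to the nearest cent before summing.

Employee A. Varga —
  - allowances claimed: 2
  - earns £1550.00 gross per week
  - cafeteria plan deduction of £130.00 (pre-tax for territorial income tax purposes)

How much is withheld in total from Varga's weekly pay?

Territorial Income Tax: taxable = £1550.00 − £130.00 − 2×£48.00 = £1324.00
  £31.00 + 10.2% × (£1324.00 − £500.00) = £31.00 + 10.2% × £824.00 = £115.05
Long-Term Care Levy: 8% × £1550.00 = £124.00
Total: £115.05 + £124.00 = £239.05

£239.05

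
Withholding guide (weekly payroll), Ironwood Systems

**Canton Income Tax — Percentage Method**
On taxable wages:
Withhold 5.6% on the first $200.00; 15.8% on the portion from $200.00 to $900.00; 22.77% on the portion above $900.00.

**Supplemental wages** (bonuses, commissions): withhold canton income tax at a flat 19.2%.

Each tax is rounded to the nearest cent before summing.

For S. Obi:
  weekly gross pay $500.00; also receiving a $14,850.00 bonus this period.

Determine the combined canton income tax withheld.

$2,909.80

Canton Income Tax: taxable = $500.00
  $11.20 + 15.8% × ($500.00 − $200.00) = $11.20 + 15.8% × $300.00 = $58.60
Supplemental (19.2% flat on bonus): 19.2% × $14,850.00 = $2,851.20
Total canton income tax: $58.60 + $2,851.20 = $2,909.80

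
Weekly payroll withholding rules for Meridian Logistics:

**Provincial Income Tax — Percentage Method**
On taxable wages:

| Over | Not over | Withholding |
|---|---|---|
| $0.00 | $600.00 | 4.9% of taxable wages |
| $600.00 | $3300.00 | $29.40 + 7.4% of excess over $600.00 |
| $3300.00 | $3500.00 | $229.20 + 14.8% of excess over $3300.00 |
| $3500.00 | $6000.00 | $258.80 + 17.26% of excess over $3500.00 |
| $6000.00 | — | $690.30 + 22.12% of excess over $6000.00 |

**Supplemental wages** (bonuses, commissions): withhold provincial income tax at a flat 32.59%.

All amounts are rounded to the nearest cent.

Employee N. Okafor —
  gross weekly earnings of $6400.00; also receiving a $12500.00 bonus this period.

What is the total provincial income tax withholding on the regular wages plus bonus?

$4852.53

Provincial Income Tax: taxable = $6400.00
  $690.30 + 22.12% × ($6400.00 − $6000.00) = $690.30 + 22.12% × $400.00 = $778.78
Supplemental (32.59% flat on bonus): 32.59% × $12500.00 = $4073.75
Total provincial income tax: $778.78 + $4073.75 = $4852.53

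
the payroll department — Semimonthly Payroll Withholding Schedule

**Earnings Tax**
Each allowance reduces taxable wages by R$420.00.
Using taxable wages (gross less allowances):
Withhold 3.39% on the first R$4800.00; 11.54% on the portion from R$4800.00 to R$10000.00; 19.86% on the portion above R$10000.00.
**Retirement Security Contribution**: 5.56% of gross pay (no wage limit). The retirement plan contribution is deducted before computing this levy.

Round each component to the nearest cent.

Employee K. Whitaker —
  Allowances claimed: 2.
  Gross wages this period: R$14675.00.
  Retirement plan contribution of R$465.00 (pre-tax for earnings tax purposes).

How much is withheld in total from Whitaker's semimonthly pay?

Earnings Tax: taxable = R$14675.00 − R$465.00 − 2×R$420.00 = R$13370.00
  R$762.80 + 19.86% × (R$13370.00 − R$10000.00) = R$762.80 + 19.86% × R$3370.00 = R$1432.08
Retirement Security Contribution: 5.56% × R$14210.00 = R$790.08
Total: R$1432.08 + R$790.08 = R$2222.16

R$2222.16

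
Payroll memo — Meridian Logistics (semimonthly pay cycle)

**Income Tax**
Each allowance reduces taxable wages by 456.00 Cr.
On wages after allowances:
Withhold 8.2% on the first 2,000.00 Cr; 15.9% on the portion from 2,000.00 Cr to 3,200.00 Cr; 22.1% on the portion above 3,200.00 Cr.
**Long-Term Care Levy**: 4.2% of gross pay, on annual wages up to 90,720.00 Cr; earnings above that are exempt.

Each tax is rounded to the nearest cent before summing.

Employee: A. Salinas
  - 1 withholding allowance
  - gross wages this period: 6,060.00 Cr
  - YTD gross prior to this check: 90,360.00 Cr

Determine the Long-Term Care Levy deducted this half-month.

Long-Term Care Levy: cap 90,720.00 Cr − YTD 90,360.00 Cr = 360.00 Cr subject; 4.2% × 360.00 Cr = 15.12 Cr

15.12 Cr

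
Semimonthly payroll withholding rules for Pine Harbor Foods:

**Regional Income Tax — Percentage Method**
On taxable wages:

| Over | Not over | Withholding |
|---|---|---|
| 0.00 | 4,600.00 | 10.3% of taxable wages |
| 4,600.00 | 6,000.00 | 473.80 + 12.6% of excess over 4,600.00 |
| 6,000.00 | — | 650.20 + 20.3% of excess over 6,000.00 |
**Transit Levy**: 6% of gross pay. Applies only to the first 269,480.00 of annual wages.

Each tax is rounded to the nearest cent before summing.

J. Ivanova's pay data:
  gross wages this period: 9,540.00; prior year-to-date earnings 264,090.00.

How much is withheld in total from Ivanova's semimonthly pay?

Regional Income Tax: taxable = 9,540.00
  650.20 + 20.3% × (9,540.00 − 6,000.00) = 650.20 + 20.3% × 3,540.00 = 1,368.82
Transit Levy: cap 269,480.00 − YTD 264,090.00 = 5,390.00 subject; 6% × 5,390.00 = 323.40
Total: 1,368.82 + 323.40 = 1,692.22

1,692.22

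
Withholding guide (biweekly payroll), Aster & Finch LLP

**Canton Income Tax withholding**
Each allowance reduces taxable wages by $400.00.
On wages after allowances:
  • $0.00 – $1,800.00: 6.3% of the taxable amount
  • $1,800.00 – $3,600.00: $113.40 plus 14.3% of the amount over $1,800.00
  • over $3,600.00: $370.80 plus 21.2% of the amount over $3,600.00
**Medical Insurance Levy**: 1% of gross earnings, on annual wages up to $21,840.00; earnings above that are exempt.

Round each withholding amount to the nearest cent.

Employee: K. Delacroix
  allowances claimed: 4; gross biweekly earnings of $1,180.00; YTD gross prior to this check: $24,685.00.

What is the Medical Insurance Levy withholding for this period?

$0.00

Medical Insurance Levy: YTD $24,685.00 ≥ cap $21,840.00 → $0.00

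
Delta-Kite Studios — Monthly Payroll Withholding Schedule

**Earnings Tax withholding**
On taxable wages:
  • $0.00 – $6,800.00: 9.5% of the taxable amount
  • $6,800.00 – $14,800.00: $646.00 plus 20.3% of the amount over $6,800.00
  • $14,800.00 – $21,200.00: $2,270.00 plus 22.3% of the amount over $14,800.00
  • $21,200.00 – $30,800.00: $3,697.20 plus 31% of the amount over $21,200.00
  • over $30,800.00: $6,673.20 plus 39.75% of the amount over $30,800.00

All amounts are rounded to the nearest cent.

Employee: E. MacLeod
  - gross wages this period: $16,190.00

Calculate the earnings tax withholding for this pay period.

Earnings Tax: taxable = $16,190.00
  $2,270.00 + 22.3% × ($16,190.00 − $14,800.00) = $2,270.00 + 22.3% × $1,390.00 = $2,579.97

$2,579.97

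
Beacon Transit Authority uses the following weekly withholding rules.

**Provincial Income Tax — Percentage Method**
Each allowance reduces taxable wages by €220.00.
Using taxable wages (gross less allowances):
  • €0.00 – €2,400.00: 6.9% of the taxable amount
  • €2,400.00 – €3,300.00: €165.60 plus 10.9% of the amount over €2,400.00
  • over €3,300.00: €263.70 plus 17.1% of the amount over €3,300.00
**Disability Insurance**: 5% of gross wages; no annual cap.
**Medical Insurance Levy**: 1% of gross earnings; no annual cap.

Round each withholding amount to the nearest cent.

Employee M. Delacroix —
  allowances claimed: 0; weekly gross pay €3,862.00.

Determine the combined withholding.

€591.52

Provincial Income Tax: taxable = €3,862.00
  €263.70 + 17.1% × (€3,862.00 − €3,300.00) = €263.70 + 17.1% × €562.00 = €359.80
Disability Insurance: 5% × €3,862.00 = €193.10
Medical Insurance Levy: 1% × €3,862.00 = €38.62
Total: €359.80 + €193.10 + €38.62 = €591.52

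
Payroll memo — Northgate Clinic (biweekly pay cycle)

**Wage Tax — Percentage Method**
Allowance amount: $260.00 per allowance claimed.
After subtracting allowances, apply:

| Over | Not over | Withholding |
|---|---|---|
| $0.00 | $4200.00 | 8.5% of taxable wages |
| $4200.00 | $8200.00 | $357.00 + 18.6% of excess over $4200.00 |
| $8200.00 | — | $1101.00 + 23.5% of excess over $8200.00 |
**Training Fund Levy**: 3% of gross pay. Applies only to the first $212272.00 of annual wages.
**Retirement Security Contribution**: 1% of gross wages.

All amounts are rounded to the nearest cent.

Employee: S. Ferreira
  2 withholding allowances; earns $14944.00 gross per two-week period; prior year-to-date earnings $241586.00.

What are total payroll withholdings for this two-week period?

Wage Tax: taxable = $14944.00 − 2×$260.00 = $14424.00
  $1101.00 + 23.5% × ($14424.00 − $8200.00) = $1101.00 + 23.5% × $6224.00 = $2563.64
Training Fund Levy: YTD $241586.00 ≥ cap $212272.00 → $0.00
Retirement Security Contribution: 1% × $14944.00 = $149.44
Total: $2563.64 + $0.00 + $149.44 = $2713.08

$2713.08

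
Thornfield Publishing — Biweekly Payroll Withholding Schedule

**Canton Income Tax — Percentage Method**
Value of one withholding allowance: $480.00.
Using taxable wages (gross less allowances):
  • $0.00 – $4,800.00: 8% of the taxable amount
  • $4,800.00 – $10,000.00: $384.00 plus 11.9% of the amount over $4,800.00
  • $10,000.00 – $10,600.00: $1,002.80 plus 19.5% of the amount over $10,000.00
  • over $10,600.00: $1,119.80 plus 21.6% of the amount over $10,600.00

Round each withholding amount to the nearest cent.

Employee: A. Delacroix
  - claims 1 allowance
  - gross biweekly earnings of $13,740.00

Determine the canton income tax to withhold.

$1,694.36

Canton Income Tax: taxable = $13,740.00 − 1×$480.00 = $13,260.00
  $1,119.80 + 21.6% × ($13,260.00 − $10,600.00) = $1,119.80 + 21.6% × $2,660.00 = $1,694.36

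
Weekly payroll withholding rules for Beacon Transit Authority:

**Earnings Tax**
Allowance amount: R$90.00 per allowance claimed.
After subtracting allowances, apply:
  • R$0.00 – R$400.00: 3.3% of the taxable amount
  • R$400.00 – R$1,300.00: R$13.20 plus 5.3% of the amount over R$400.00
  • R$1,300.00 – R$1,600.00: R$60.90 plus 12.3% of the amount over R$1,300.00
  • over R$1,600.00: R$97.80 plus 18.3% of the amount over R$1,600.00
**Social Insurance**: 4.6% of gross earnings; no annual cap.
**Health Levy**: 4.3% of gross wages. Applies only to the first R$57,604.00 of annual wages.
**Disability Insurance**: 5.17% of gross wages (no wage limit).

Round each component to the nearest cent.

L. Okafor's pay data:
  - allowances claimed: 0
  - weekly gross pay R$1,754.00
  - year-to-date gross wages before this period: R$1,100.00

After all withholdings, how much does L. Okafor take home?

R$1,381.24

Earnings Tax: taxable = R$1,754.00
  R$97.80 + 18.3% × (R$1,754.00 − R$1,600.00) = R$97.80 + 18.3% × R$154.00 = R$125.98
Social Insurance: 4.6% × R$1,754.00 = R$80.68
Health Levy: 4.3% × R$1,754.00 = R$75.42
Disability Insurance: 5.17% × R$1,754.00 = R$90.68
Total withheld: R$125.98 + R$80.68 + R$75.42 + R$90.68 = R$372.76
Net pay: R$1,754.00 − R$372.76 = R$1,381.24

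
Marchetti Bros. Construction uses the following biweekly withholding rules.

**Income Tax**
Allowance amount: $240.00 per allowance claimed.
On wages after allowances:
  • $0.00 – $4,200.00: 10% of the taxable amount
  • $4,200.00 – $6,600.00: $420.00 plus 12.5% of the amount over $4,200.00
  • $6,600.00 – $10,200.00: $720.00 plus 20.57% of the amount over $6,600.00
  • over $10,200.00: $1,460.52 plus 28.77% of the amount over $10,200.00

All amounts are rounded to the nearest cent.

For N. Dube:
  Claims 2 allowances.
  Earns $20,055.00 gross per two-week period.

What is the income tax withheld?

Income Tax: taxable = $20,055.00 − 2×$240.00 = $19,575.00
  $1,460.52 + 28.77% × ($19,575.00 − $10,200.00) = $1,460.52 + 28.77% × $9,375.00 = $4,157.71

$4,157.71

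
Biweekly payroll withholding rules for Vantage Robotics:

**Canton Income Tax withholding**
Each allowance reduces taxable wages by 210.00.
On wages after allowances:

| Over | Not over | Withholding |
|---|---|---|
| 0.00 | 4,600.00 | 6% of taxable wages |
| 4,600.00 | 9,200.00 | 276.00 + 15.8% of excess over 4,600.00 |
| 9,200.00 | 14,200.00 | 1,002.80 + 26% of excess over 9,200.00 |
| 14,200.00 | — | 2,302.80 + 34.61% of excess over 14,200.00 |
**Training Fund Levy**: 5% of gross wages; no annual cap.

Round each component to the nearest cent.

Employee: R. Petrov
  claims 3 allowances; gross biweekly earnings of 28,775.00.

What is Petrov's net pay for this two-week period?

Canton Income Tax: taxable = 28,775.00 − 3×210.00 = 28,145.00
  2,302.80 + 34.61% × (28,145.00 − 14,200.00) = 2,302.80 + 34.61% × 13,945.00 = 7,129.16
Training Fund Levy: 5% × 28,775.00 = 1,438.75
Total withheld: 7,129.16 + 1,438.75 = 8,567.91
Net pay: 28,775.00 − 8,567.91 = 20,207.09

20,207.09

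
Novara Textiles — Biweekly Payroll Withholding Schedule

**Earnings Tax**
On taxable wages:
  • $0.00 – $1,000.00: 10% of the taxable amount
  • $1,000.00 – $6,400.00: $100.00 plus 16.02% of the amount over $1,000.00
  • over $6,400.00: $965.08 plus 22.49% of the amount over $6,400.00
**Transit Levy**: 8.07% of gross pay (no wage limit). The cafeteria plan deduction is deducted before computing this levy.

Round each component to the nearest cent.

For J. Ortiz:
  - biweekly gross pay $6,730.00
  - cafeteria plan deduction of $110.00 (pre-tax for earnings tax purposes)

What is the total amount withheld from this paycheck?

$1,548.79

Earnings Tax: taxable = $6,730.00 − $110.00 = $6,620.00
  $965.08 + 22.49% × ($6,620.00 − $6,400.00) = $965.08 + 22.49% × $220.00 = $1,014.56
Transit Levy: 8.07% × $6,620.00 = $534.23
Total: $1,014.56 + $534.23 = $1,548.79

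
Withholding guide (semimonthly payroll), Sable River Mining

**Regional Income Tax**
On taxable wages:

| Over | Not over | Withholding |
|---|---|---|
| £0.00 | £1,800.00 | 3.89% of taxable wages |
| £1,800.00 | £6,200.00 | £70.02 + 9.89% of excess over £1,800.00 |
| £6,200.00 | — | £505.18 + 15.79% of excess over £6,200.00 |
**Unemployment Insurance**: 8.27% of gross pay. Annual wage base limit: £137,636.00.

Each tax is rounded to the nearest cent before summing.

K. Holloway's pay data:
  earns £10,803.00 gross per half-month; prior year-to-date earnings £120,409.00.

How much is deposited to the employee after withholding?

Regional Income Tax: taxable = £10,803.00
  £505.18 + 15.79% × (£10,803.00 − £6,200.00) = £505.18 + 15.79% × £4,603.00 = £1,231.99
Unemployment Insurance: 8.27% × £10,803.00 = £893.41
Total withheld: £1,231.99 + £893.41 = £2,125.40
Net pay: £10,803.00 − £2,125.40 = £8,677.60

£8,677.60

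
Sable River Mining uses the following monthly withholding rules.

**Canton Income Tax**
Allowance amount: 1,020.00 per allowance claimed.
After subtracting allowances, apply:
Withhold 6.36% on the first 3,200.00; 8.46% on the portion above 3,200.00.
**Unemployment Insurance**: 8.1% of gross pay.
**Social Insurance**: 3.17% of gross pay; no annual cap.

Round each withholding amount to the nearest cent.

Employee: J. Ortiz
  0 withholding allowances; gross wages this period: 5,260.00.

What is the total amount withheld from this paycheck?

Canton Income Tax: taxable = 5,260.00
  203.52 + 8.46% × (5,260.00 − 3,200.00) = 203.52 + 8.46% × 2,060.00 = 377.80
Unemployment Insurance: 8.1% × 5,260.00 = 426.06
Social Insurance: 3.17% × 5,260.00 = 166.74
Total: 377.80 + 426.06 + 166.74 = 970.60

970.60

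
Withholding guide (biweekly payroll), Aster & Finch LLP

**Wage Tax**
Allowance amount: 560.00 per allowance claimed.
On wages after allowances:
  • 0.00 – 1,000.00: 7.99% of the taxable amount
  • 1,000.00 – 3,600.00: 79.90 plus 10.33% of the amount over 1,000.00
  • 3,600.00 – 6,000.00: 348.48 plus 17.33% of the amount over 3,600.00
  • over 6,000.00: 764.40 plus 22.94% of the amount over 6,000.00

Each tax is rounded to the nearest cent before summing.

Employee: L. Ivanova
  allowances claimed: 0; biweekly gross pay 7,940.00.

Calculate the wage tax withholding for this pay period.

1,209.44

Wage Tax: taxable = 7,940.00
  764.40 + 22.94% × (7,940.00 − 6,000.00) = 764.40 + 22.94% × 1,940.00 = 1,209.44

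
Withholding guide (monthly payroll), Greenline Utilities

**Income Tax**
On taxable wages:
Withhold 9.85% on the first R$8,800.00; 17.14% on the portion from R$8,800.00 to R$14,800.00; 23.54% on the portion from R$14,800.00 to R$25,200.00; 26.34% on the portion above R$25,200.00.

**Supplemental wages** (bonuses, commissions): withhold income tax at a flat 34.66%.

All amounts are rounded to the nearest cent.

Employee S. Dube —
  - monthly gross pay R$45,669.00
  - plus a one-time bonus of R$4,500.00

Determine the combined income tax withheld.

Income Tax: taxable = R$45,669.00
  R$4,343.36 + 26.34% × (R$45,669.00 − R$25,200.00) = R$4,343.36 + 26.34% × R$20,469.00 = R$9,734.89
Supplemental (34.66% flat on bonus): 34.66% × R$4,500.00 = R$1,559.70
Total income tax: R$9,734.89 + R$1,559.70 = R$11,294.59

R$11,294.59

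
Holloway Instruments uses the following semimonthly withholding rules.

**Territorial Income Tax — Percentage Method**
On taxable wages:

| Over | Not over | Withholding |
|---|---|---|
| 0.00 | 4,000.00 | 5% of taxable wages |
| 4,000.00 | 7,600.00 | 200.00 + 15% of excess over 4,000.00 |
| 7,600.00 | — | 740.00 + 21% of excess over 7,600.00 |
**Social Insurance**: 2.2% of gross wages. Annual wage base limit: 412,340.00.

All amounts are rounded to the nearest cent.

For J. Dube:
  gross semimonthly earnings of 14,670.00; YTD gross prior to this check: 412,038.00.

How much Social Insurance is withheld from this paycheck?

6.64

Social Insurance: cap 412,340.00 − YTD 412,038.00 = 302.00 subject; 2.2% × 302.00 = 6.64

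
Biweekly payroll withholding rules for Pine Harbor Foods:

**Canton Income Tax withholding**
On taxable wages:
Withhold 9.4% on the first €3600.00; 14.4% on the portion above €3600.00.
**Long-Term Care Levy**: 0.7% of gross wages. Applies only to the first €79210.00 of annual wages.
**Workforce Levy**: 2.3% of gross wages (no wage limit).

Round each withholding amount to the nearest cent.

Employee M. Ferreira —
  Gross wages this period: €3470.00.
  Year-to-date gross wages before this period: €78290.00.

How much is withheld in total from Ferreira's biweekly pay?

Canton Income Tax: taxable = €3470.00
  9.4% × €3470.00 = €326.18
Long-Term Care Levy: cap €79210.00 − YTD €78290.00 = €920.00 subject; 0.7% × €920.00 = €6.44
Workforce Levy: 2.3% × €3470.00 = €79.81
Total: €326.18 + €6.44 + €79.81 = €412.43

€412.43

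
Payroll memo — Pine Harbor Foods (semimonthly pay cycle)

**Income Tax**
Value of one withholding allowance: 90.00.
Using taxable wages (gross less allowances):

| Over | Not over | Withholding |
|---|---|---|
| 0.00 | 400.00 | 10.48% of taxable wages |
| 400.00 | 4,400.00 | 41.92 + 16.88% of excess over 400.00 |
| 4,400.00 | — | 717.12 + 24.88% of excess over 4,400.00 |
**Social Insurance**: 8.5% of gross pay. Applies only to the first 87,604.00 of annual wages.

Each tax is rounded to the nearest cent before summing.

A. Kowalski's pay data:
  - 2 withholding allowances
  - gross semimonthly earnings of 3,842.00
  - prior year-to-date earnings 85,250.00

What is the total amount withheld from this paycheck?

792.64

Income Tax: taxable = 3,842.00 − 2×90.00 = 3,662.00
  41.92 + 16.88% × (3,662.00 − 400.00) = 41.92 + 16.88% × 3,262.00 = 592.55
Social Insurance: cap 87,604.00 − YTD 85,250.00 = 2,354.00 subject; 8.5% × 2,354.00 = 200.09
Total: 592.55 + 200.09 = 792.64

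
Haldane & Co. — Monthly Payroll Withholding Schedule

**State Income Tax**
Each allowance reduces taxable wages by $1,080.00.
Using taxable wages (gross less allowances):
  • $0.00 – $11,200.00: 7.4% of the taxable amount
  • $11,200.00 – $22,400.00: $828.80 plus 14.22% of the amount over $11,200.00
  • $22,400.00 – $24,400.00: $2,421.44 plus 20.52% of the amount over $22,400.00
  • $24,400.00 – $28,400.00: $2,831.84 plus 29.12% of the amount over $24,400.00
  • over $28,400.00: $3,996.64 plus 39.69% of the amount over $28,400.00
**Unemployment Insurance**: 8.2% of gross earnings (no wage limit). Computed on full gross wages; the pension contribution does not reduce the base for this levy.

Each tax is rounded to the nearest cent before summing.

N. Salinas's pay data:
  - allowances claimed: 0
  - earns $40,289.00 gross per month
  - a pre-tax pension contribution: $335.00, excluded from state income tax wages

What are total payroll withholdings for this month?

State Income Tax: taxable = $40,289.00 − $335.00 = $39,954.00
  $3,996.64 + 39.69% × ($39,954.00 − $28,400.00) = $3,996.64 + 39.69% × $11,554.00 = $8,582.42
Unemployment Insurance: 8.2% × $40,289.00 = $3,303.70
Total: $8,582.42 + $3,303.70 = $11,886.12

$11,886.12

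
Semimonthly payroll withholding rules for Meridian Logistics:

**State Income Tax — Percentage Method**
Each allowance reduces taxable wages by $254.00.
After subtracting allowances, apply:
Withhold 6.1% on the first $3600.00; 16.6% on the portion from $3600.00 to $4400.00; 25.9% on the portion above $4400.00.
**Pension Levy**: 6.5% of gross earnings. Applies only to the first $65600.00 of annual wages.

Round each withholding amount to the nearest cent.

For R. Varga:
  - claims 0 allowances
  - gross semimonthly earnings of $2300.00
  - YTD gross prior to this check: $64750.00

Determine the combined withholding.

State Income Tax: taxable = $2300.00
  6.1% × $2300.00 = $140.30
Pension Levy: cap $65600.00 − YTD $64750.00 = $850.00 subject; 6.5% × $850.00 = $55.25
Total: $140.30 + $55.25 = $195.55

$195.55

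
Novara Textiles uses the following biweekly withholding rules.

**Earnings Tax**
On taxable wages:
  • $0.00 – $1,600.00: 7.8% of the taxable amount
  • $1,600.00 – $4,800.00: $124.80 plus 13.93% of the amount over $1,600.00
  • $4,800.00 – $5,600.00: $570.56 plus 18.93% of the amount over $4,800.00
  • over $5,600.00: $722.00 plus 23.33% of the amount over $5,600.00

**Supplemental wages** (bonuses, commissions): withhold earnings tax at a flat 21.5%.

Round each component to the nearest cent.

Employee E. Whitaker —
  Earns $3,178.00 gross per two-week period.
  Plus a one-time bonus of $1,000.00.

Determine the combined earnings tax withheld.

$559.62

Earnings Tax: taxable = $3,178.00
  $124.80 + 13.93% × ($3,178.00 − $1,600.00) = $124.80 + 13.93% × $1,578.00 = $344.62
Supplemental (21.5% flat on bonus): 21.5% × $1,000.00 = $215.00
Total earnings tax: $344.62 + $215.00 = $559.62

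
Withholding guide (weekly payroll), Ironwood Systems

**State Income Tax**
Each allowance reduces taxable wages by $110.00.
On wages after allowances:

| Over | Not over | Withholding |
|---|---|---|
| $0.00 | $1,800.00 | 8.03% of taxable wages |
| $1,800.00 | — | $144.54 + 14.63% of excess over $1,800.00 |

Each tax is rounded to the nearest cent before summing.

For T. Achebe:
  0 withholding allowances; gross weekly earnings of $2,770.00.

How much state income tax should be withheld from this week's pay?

$286.45

State Income Tax: taxable = $2,770.00
  $144.54 + 14.63% × ($2,770.00 − $1,800.00) = $144.54 + 14.63% × $970.00 = $286.45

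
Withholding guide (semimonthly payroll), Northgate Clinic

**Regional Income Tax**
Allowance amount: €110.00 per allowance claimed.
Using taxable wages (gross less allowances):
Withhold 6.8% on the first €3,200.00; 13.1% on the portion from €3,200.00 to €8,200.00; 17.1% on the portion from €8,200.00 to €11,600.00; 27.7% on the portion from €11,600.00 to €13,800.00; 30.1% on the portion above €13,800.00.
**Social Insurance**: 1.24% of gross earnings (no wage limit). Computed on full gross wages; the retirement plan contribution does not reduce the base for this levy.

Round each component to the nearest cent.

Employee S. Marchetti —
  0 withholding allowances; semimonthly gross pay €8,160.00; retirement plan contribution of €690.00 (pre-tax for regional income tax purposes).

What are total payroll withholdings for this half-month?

Regional Income Tax: taxable = €8,160.00 − €690.00 = €7,470.00
  €217.60 + 13.1% × (€7,470.00 − €3,200.00) = €217.60 + 13.1% × €4,270.00 = €776.97
Social Insurance: 1.24% × €8,160.00 = €101.18
Total: €776.97 + €101.18 = €878.15

€878.15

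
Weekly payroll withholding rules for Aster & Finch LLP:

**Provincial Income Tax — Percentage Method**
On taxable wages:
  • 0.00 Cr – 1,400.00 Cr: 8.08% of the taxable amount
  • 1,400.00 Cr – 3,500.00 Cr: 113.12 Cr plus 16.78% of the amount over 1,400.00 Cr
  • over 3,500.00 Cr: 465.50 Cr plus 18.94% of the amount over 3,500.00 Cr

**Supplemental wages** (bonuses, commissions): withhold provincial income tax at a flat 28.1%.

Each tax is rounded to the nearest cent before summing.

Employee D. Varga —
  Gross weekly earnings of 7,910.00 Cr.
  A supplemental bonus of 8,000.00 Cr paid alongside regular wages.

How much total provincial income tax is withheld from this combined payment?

3,548.75 Cr

Provincial Income Tax: taxable = 7,910.00 Cr
  465.50 Cr + 18.94% × (7,910.00 Cr − 3,500.00 Cr) = 465.50 Cr + 18.94% × 4,410.00 Cr = 1,300.75 Cr
Supplemental (28.1% flat on bonus): 28.1% × 8,000.00 Cr = 2,248.00 Cr
Total provincial income tax: 1,300.75 Cr + 2,248.00 Cr = 3,548.75 Cr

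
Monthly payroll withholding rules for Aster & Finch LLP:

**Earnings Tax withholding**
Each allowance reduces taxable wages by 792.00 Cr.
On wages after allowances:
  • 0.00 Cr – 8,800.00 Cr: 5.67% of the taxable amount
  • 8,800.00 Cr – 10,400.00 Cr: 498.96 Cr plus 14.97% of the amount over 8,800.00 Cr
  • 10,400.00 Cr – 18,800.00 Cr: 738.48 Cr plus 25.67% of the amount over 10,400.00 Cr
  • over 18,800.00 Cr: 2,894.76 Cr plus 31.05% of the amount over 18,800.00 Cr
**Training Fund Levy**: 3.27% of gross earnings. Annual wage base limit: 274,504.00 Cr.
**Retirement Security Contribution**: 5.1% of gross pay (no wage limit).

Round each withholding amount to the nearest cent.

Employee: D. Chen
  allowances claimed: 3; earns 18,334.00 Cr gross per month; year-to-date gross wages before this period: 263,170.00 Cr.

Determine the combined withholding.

3,470.87 Cr

Earnings Tax: taxable = 18,334.00 Cr − 3×792.00 Cr = 15,958.00 Cr
  738.48 Cr + 25.67% × (15,958.00 Cr − 10,400.00 Cr) = 738.48 Cr + 25.67% × 5,558.00 Cr = 2,165.22 Cr
Training Fund Levy: cap 274,504.00 Cr − YTD 263,170.00 Cr = 11,334.00 Cr subject; 3.27% × 11,334.00 Cr = 370.62 Cr
Retirement Security Contribution: 5.1% × 18,334.00 Cr = 935.03 Cr
Total: 2,165.22 Cr + 370.62 Cr + 935.03 Cr = 3,470.87 Cr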